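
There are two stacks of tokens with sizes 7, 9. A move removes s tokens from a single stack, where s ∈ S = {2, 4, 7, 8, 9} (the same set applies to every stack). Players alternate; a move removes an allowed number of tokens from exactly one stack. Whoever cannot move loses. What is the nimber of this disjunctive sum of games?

7

All stacks use S = {2, 4, 7, 8, 9}:
n : 0 1 2 3 4 5 6 7 8 9
G : 0 0 1 1 2 2 0 3 1 4
Stack A: G(7) = 3.
Stack B: G(9) = 4.
Combined Grundy value = 3 ⊕ 4 = 7.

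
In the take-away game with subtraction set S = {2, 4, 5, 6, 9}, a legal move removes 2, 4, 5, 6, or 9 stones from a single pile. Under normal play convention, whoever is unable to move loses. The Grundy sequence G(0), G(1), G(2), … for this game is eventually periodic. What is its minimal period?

n :  0  1  2  3  4  5  6  7  8  9 10 11 12 13 14 15 16 17 18 19 20 21 22 23 24 25 26 27 28 29 30 31 32 33 34 35 36 37
G :  0  0  1  1  2  2  3  3  0  4  1  0  2  1  3  2  4  3  0  0  1  1  2  2  3  3  0  4  1  0  2  1  3  2  4  3  0  0
G(n+18) = G(n) holds for n = 0,…,8 (a full window of length max(S) = 9), so the sequence is purely periodic with period 18.

18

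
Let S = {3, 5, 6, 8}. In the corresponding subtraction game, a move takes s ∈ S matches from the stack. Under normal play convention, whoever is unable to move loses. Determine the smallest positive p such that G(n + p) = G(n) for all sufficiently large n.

11

n :  0  1  2  3  4  5  6  7  8  9 10 11 12 13 14 15 16 17 18 19 20 21 22 23
G :  0  0  0  1  1  1  2  2  2  3  3  0  0  0  1  1  1  2  2  2  3  3  0  0
G(n+11) = G(n) holds for n = 0,…,7 (a full window of length max(S) = 8), so the sequence is purely periodic with period 11.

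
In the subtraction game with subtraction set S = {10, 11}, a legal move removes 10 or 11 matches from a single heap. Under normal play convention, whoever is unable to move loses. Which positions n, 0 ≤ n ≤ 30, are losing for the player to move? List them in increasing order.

G(0) = 0
G(1) = mex{} = 0
G(2) = mex{} = 0
G(3) = mex{} = 0
G(4) = mex{} = 0
G(5) = mex{} = 0
G(6) = mex{} = 0
G(7) = mex{} = 0
G(8) = mex{} = 0
G(9) = mex{} = 0
G(10) = mex{0} = 1
G(11) = mex{0,0} = 1
G(12) = mex{0,0} = 1
G(13) = mex{0,0} = 1
G(14) = mex{0,0} = 1
G(15) = mex{0,0} = 1
G(16) = mex{0,0} = 1
G(17) = mex{0,0} = 1
G(18) = mex{0,0} = 1
G(19) = mex{0,0} = 1
G(20) = mex{1,0} = 2
G(21) = mex{1,1} = 0
G(22) = mex{1,1} = 0
G(23) = mex{1,1} = 0
G(24) = mex{1,1} = 0
G(25) = mex{1,1} = 0
G(26) = mex{1,1} = 0
G(27) = mex{1,1} = 0
G(28) = mex{1,1} = 0
G(29) = mex{1,1} = 0
G(30) = mex{2,1} = 0
P-positions are exactly the n with G(n) = 0.

0, 1, 2, 3, 4, 5, 6, 7, 8, 9, 21, 22, 23, 24, 25, 26, 27, 28, 29, 30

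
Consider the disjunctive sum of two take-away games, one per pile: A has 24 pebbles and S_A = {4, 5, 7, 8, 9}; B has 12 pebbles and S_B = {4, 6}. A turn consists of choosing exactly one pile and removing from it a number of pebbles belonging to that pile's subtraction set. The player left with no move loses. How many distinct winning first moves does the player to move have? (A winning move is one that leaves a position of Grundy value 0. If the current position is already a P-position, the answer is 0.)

Pile A, S = {4, 5, 7, 8, 9}:
G(0) = 0
G(1) = mex{} = 0
G(2) = mex{} = 0
G(3) = mex{} = 0
G(4) = mex{0} = 1
G(5) = mex{0,0} = 1
G(6) = mex{0,0} = 1
G(7) = mex{0,0,0} = 1
G(8) = mex{1,0,0,0} = 2
G(9) = mex{1,1,0,0,0} = 2
G(10) = mex{1,1,0,0,0} = 2
G(11) = mex{1,1,1,0,0} = 2
G(12) = mex{2,1,1,1,0} = 3
G(13) = mex{2,2,1,1,1} = 0
G(14) = mex{2,2,1,1,1} = 0
G(15) = mex{2,2,2,1,1} = 0
G(16) = mex{3,2,2,2,1} = 0
G(17) = mex{0,3,2,2,2} = 1
G(18) = mex{0,0,2,2,2} = 1
G(19) = mex{0,0,3,2,2} = 1
G(20) = mex{0,0,0,3,2} = 1
G(21) = mex{1,0,0,0,3} = 2
G(22) = mex{1,1,0,0,0} = 2
G(23) = mex{1,1,0,0,0} = 2
G(24) = mex{1,1,1,0,0} = 2
G_A(24) = 2.
Pile B, S = {4, 6}:
G(0) = 0
G(1) = mex{} = 0
G(2) = mex{} = 0
G(3) = mex{} = 0
G(4) = mex{0} = 1
G(5) = mex{0} = 1
G(6) = mex{0,0} = 1
G(7) = mex{0,0} = 1
G(8) = mex{1,0} = 2
G(9) = mex{1,0} = 2
G(10) = mex{1,1} = 0
G(11) = mex{1,1} = 0
G(12) = mex{2,1} = 0
G_B(12) = 0.
Combined Grundy value = 2 ⊕ 0 = 2.
A winning move leaves total XOR = 0, i.e. changes one component's Grundy value g to g ⊕ X where X is the current total.
Pile A: need g' = 2⊕2 = 0. Options: 24−4→G=1, 24−5→G=1, 24−7→G=1, 24−8→G=0, 24−9→G=0. Hits: 2.
Pile B: need g' = 0⊕2 = 2. Options: 12−4→G=2, 12−6→G=1. Hits: 1.

3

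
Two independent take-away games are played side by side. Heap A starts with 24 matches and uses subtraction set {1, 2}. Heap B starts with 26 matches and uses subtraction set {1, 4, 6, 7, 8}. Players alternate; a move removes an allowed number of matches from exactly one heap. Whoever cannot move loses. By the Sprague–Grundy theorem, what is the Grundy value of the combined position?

5

Heap A, S = {1, 2}:
G(0) = 0
G(1) = mex{0} = 1
G(2) = mex{1,0} = 2
G(3) = mex{2,1} = 0
G(4) = mex{0,2} = 1
G(5) = mex{1,0} = 2
G(6) = mex{2,1} = 0
G(7) = mex{0,2} = 1
G(8) = mex{1,0} = 2
G(9) = mex{2,1} = 0
G(10) = mex{0,2} = 1
G(11) = mex{1,0} = 2
G(12) = mex{2,1} = 0
G(13) = mex{0,2} = 1
G(14) = mex{1,0} = 2
G(15) = mex{2,1} = 0
G(16) = mex{0,2} = 1
G(17) = mex{1,0} = 2
G(18) = mex{2,1} = 0
G(19) = mex{0,2} = 1
G(20) = mex{1,0} = 2
G(21) = mex{2,1} = 0
G(22) = mex{0,2} = 1
G(23) = mex{1,0} = 2
G(24) = mex{2,1} = 0
G_A(24) = 0.
Heap B, S = {1, 4, 6, 7, 8}:
G(0) = 0
G(1) = mex{0} = 1
G(2) = mex{1} = 0
G(3) = mex{0} = 1
G(4) = mex{1,0} = 2
G(5) = mex{2,1} = 0
G(6) = mex{0,0,0} = 1
G(7) = mex{1,1,1,0} = 2
G(8) = mex{2,2,0,1,0} = 3
G(9) = mex{3,0,1,0,1} = 2
G(10) = mex{2,1,2,1,0} = 3
G(11) = mex{3,2,0,2,1} = 4
G(12) = mex{4,3,1,0,2} = 5
G(13) = mex{5,2,2,1,0} = 3
G(14) = mex{3,3,3,2,1} = 0
G(15) = mex{0,4,2,3,2} = 1
G(16) = mex{1,5,3,2,3} = 0
G(17) = mex{0,3,4,3,2} = 1
G(18) = mex{1,0,5,4,3} = 2
G(19) = mex{2,1,3,5,4} = 0
G(20) = mex{0,0,0,3,5} = 1
G(21) = mex{1,1,1,0,3} = 2
G(22) = mex{2,2,0,1,0} = 3
G(23) = mex{3,0,1,0,1} = 2
G(24) = mex{2,1,2,1,0} = 3
G(25) = mex{3,2,0,2,1} = 4
G(26) = mex{4,3,1,0,2} = 5
G_B(26) = 5.
Combined Grundy value = 0 ⊕ 5 = 5.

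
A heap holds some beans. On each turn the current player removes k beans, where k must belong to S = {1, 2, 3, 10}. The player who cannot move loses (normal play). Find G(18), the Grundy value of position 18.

2

n :  0  1  2  3  4  5  6  7  8  9 10 11 12 13 14 15 16 17 18
G :  0  1  2  3  0  1  2  3  0  1  2  3  0  1  2  3  0  1  2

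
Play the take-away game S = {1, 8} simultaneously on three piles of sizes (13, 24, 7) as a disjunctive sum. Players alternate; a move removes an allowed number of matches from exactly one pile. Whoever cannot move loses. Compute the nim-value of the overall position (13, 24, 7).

All piles use S = {1, 8}:
n :  0  1  2  3  4  5  6  7  8  9 10 11 12 13 14 15 16 17 18 19 20 21 22 23 24
G :  0  1  0  1  0  1  0  1  2  0  1  0  1  0  1  0  1  2  0  1  0  1  0  1  0
Pile A: G(13) = 0.
Pile B: G(24) = 0.
Pile C: G(7) = 1.
Combined Grundy value = 0 ⊕ 0 ⊕ 1 = 1.

1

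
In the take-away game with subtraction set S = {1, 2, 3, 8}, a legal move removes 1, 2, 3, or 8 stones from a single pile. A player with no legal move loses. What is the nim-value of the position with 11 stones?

2

n :  0  1  2  3  4  5  6  7  8  9 10 11
G :  0  1  2  3  0  1  2  3  4  0  1  2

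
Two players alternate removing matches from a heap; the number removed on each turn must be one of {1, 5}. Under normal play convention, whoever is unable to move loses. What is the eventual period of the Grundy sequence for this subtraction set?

n :  0  1  2  3  4  5  6  7  8  9 10 11 12 13 14
G :  0  1  0  1  0  1  0  1  0  1  0  1  0  1  0
G(n+2) = G(n) holds for n = 0,…,4 (a full window of length max(S) = 5), so the sequence is purely periodic with period 2.

2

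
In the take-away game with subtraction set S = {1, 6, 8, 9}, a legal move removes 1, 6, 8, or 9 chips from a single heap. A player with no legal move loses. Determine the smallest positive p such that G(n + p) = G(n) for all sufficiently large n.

17

G(0) = 0
G(1) = mex{0} = 1
G(2) = mex{1} = 0
G(3) = mex{0} = 1
G(4) = mex{1} = 0
G(5) = mex{0} = 1
G(6) = mex{1,0} = 2
G(7) = mex{2,1} = 0
G(8) = mex{0,0,0} = 1
G(9) = mex{1,1,1,0} = 2
G(10) = mex{2,0,0,1} = 3
G(11) = mex{3,1,1,0} = 2
G(12) = mex{2,2,0,1} = 3
G(13) = mex{3,0,1,0} = 2
G(14) = mex{2,1,2,1} = 0
G(15) = mex{0,2,0,2} = 1
G(16) = mex{1,3,1,0} = 2
G(17) = mex{2,2,2,1} = 0
G(18) = mex{0,3,3,2} = 1
G(19) = mex{1,2,2,3} = 0
G(20) = mex{0,0,3,2} = 1
G(21) = mex{1,1,2,3} = 0
G(22) = mex{0,2,0,2} = 1
G(23) = mex{1,0,1,0} = 2
G(24) = mex{2,1,2,1} = 0
G(25) = mex{0,0,0,2} = 1
G(26) = mex{1,1,1,0} = 2
G(27) = mex{2,0,0,1} = 3
G(28) = mex{3,1,1,0} = 2
G(29) = mex{2,2,0,1} = 3
G(30) = mex{3,0,1,0} = 2
G(31) = mex{2,1,2,1} = 0
G(32) = mex{0,2,0,2} = 1
G(33) = mex{1,3,1,0} = 2
G(34) = mex{2,2,2,1} = 0
G(35) = mex{0,3,3,2} = 1
G(n+17) = G(n) holds for n = 0,…,8 (a full window of length max(S) = 9), so the sequence is purely periodic with period 17.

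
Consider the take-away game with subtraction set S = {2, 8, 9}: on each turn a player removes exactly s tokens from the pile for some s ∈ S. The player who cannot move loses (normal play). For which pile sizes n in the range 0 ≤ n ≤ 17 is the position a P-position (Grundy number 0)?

G(0) = 0
G(1) = mex{} = 0
G(2) = mex{0} = 1
G(3) = mex{0} = 1
G(4) = mex{1} = 0
G(5) = mex{1} = 0
G(6) = mex{0} = 1
G(7) = mex{0} = 1
G(8) = mex{1,0} = 2
G(9) = mex{1,0,0} = 2
G(10) = mex{2,1,0} = 3
G(11) = mex{2,1,1} = 0
G(12) = mex{3,0,1} = 2
G(13) = mex{0,0,0} = 1
G(14) = mex{2,1,0} = 3
G(15) = mex{1,1,1} = 0
G(16) = mex{3,2,1} = 0
G(17) = mex{0,2,2} = 1
P-positions are exactly the n with G(n) = 0.

0, 1, 4, 5, 11, 15, 16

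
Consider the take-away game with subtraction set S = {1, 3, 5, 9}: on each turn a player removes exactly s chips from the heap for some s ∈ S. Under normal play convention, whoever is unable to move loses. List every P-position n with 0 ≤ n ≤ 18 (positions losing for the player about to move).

G(0) = 0
G(1) = mex{0} = 1
G(2) = mex{1} = 0
G(3) = mex{0,0} = 1
G(4) = mex{1,1} = 0
G(5) = mex{0,0,0} = 1
G(6) = mex{1,1,1} = 0
G(7) = mex{0,0,0} = 1
G(8) = mex{1,1,1} = 0
G(9) = mex{0,0,0,0} = 1
G(10) = mex{1,1,1,1} = 0
G(11) = mex{0,0,0,0} = 1
G(12) = mex{1,1,1,1} = 0
G(13) = mex{0,0,0,0} = 1
G(14) = mex{1,1,1,1} = 0
G(15) = mex{0,0,0,0} = 1
G(16) = mex{1,1,1,1} = 0
G(17) = mex{0,0,0,0} = 1
G(18) = mex{1,1,1,1} = 0
P-positions are exactly the n with G(n) = 0.

0, 2, 4, 6, 8, 10, 12, 14, 16, 18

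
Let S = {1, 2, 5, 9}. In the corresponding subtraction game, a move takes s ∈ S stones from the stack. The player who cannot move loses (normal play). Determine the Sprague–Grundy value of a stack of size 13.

n :  0  1  2  3  4  5  6  7  8  9 10 11 12 13
G :  0  1  2  0  1  2  0  1  2  3  0  1  2  0

0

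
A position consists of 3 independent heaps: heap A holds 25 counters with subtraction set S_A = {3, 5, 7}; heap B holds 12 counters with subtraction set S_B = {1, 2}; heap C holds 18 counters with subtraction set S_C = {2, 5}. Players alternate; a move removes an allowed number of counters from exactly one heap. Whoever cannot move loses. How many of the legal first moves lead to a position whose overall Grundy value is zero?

5

Heap A, S = {3, 5, 7}:
G(0) = 0
G(1) = mex{} = 0
G(2) = mex{} = 0
G(3) = mex{0} = 1
G(4) = mex{0} = 1
G(5) = mex{0,0} = 1
G(6) = mex{1,0} = 2
G(7) = mex{1,0,0} = 2
G(8) = mex{1,1,0} = 2
G(9) = mex{2,1,0} = 3
G(10) = mex{2,1,1} = 0
G(11) = mex{2,2,1} = 0
G(12) = mex{3,2,1} = 0
G(13) = mex{0,2,2} = 1
G(14) = mex{0,3,2} = 1
G(15) = mex{0,0,2} = 1
G(16) = mex{1,0,3} = 2
G(17) = mex{1,0,0} = 2
G(18) = mex{1,1,0} = 2
G(19) = mex{2,1,0} = 3
G(20) = mex{2,1,1} = 0
G(21) = mex{2,2,1} = 0
G(22) = mex{3,2,1} = 0
G(23) = mex{0,2,2} = 1
G(24) = mex{0,3,2} = 1
G(25) = mex{0,0,2} = 1
G_A(25) = 1.
Heap B, S = {1, 2}:
n :  0  1  2  3  4  5  6  7  8  9 10 11 12
G :  0  1  2  0  1  2  0  1  2  0  1  2  0
G_B(12) = 0.
Heap C, S = {2, 5}:
n :  0  1  2  3  4  5  6  7  8  9 10 11 12 13 14 15 16 17 18
G :  0  0  1  1  0  2  1  0  0  1  1  0  2  1  0  0  1  1  0
G_C(18) = 0.
Combined Grundy value = 1 ⊕ 0 ⊕ 0 = 1.
A winning move leaves total XOR = 0, i.e. changes one component's Grundy value g to g ⊕ X where X is the current total.
Heap A: need g' = 1⊕1 = 0. Options: 25−3→G=0, 25−5→G=0, 25−7→G=2. Hits: 2.
Heap B: need g' = 0⊕1 = 1. Options: 12−1→G=2, 12−2→G=1. Hits: 1.
Heap C: need g' = 0⊕1 = 1. Options: 18−2→G=1, 18−5→G=1. Hits: 2.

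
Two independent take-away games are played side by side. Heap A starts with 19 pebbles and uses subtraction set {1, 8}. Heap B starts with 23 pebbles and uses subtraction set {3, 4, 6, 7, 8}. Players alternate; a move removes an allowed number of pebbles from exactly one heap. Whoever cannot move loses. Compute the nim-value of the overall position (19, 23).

1

Heap A, S = {1, 8}:
G(0) = 0
G(1) = mex{0} = 1
G(2) = mex{1} = 0
G(3) = mex{0} = 1
G(4) = mex{1} = 0
G(5) = mex{0} = 1
G(6) = mex{1} = 0
G(7) = mex{0} = 1
G(8) = mex{1,0} = 2
G(9) = mex{2,1} = 0
G(10) = mex{0,0} = 1
G(11) = mex{1,1} = 0
G(12) = mex{0,0} = 1
G(13) = mex{1,1} = 0
G(14) = mex{0,0} = 1
G(15) = mex{1,1} = 0
G(16) = mex{0,2} = 1
G(17) = mex{1,0} = 2
G(18) = mex{2,1} = 0
G(19) = mex{0,0} = 1
G_A(19) = 1.
Heap B, S = {3, 4, 6, 7, 8}:
n :  0  1  2  3  4  5  6  7  8  9 10 11 12 13 14 15 16 17 18 19 20 21 22 23
G :  0  0  0  1  1  1  2  2  2  3  3  0  0  0  1  1  1  2  2  2  3  3  0  0
G_B(23) = 0.
Combined Grundy value = 1 ⊕ 0 = 1.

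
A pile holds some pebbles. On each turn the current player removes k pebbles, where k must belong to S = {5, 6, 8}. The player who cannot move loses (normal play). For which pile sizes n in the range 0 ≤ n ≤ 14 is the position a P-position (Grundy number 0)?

n :  0  1  2  3  4  5  6  7  8  9 10 11 12 13 14
G :  0  0  0  0  0  1  1  1  1  1  2  2  2  0  0
P-positions are exactly the n with G(n) = 0.

0, 1, 2, 3, 4, 13, 14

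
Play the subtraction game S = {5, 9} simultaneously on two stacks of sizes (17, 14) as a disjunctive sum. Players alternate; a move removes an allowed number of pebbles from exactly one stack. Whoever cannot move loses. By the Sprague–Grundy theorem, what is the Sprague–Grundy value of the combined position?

All stacks use S = {5, 9}:
G(0) = 0
G(1) = mex{} = 0
G(2) = mex{} = 0
G(3) = mex{} = 0
G(4) = mex{} = 0
G(5) = mex{0} = 1
G(6) = mex{0} = 1
G(7) = mex{0} = 1
G(8) = mex{0} = 1
G(9) = mex{0,0} = 1
G(10) = mex{1,0} = 2
G(11) = mex{1,0} = 2
G(12) = mex{1,0} = 2
G(13) = mex{1,0} = 2
G(14) = mex{1,1} = 0
G(15) = mex{2,1} = 0
G(16) = mex{2,1} = 0
G(17) = mex{2,1} = 0
Stack A: G(17) = 0.
Stack B: G(14) = 0.
Combined Grundy value = 0 ⊕ 0 = 0.

0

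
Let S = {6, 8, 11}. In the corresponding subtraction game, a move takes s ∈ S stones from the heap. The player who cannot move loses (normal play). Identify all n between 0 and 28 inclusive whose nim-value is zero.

n :  0  1  2  3  4  5  6  7  8  9 10 11 12 13 14 15 16 17 18 19 20 21 22 23 24 25 26 27 28
G :  0  0  0  0  0  0  1  1  1  1  1  1  2  2  2  2  2  0  0  0  0  0  0  1  1  1  1  1  1
P-positions are exactly the n with G(n) = 0.

0, 1, 2, 3, 4, 5, 17, 18, 19, 20, 21, 22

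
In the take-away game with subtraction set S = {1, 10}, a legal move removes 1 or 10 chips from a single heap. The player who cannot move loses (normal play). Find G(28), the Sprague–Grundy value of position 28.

n :  0  1  2  3  4  5  6  7  8  9 10 11 12 13 14 15 16 17 18 19 20 21 22 23 24 25 26 27 28
G :  0  1  0  1  0  1  0  1  0  1  2  0  1  0  1  0  1  0  1  0  1  2  0  1  0  1  0  1  0

0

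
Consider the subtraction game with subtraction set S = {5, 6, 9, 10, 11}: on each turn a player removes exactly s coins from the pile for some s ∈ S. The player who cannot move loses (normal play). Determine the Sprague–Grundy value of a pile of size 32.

0

n :  0  1  2  3  4  5  6  7  8  9 10 11 12 13 14 15 16 17 18 19 20 21 22 23 24 25 26 27 28 29 30 31 32
G :  0  0  0  0  0  1  1  1  1  1  2  2  2  2  2  3  0  0  0  0  0  1  1  1  1  1  2  2  2  2  2  3  0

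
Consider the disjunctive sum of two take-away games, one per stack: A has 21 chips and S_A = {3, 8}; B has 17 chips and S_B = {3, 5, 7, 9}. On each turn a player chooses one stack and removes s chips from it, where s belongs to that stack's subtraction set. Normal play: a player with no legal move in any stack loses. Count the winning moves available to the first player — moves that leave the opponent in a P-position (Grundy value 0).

Stack A, S = {3, 8}:
G(0) = 0
G(1) = mex{} = 0
G(2) = mex{} = 0
G(3) = mex{0} = 1
G(4) = mex{0} = 1
G(5) = mex{0} = 1
G(6) = mex{1} = 0
G(7) = mex{1} = 0
G(8) = mex{1,0} = 2
G(9) = mex{0,0} = 1
G(10) = mex{0,0} = 1
G(11) = mex{2,1} = 0
G(12) = mex{1,1} = 0
G(13) = mex{1,1} = 0
G(14) = mex{0,0} = 1
G(15) = mex{0,0} = 1
G(16) = mex{0,2} = 1
G(17) = mex{1,1} = 0
G(18) = mex{1,1} = 0
G(19) = mex{1,0} = 2
G(20) = mex{0,0} = 1
G(21) = mex{0,0} = 1
G_A(21) = 1.
Stack B, S = {3, 5, 7, 9}:
G(0) = 0
G(1) = mex{} = 0
G(2) = mex{} = 0
G(3) = mex{0} = 1
G(4) = mex{0} = 1
G(5) = mex{0,0} = 1
G(6) = mex{1,0} = 2
G(7) = mex{1,0,0} = 2
G(8) = mex{1,1,0} = 2
G(9) = mex{2,1,0,0} = 3
G(10) = mex{2,1,1,0} = 3
G(11) = mex{2,2,1,0} = 3
G(12) = mex{3,2,1,1} = 0
G(13) = mex{3,2,2,1} = 0
G(14) = mex{3,3,2,1} = 0
G(15) = mex{0,3,2,2} = 1
G(16) = mex{0,3,3,2} = 1
G(17) = mex{0,0,3,2} = 1
G_B(17) = 1.
Combined Grundy value = 1 ⊕ 1 = 0.
A winning move leaves total XOR = 0, i.e. changes one component's Grundy value g to g ⊕ X where X is the current total.
Stack A: target g' = 1⊕0 = 1, but every legal move changes the Grundy value (mex property), so 0 moves.
Stack B: target g' = 1⊕0 = 1, but every legal move changes the Grundy value (mex property), so 0 moves.

0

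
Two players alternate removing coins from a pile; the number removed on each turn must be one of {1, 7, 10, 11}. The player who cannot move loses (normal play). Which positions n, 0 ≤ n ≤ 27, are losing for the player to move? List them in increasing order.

n :  0  1  2  3  4  5  6  7  8  9 10 11 12 13 14 15 16 17 18 19 20 21 22 23 24 25 26 27
G :  0  1  0  1  0  1  0  1  0  1  2  3  2  3  2  3  2  3  2  3  0  1  0  1  0  1  0  1
P-positions are exactly the n with G(n) = 0.

0, 2, 4, 6, 8, 20, 22, 24, 26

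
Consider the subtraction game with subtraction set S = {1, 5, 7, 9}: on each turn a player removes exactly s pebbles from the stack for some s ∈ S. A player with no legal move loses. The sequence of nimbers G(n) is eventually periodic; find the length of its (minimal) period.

2

G(0) = 0
G(1) = mex{0} = 1
G(2) = mex{1} = 0
G(3) = mex{0} = 1
G(4) = mex{1} = 0
G(5) = mex{0,0} = 1
G(6) = mex{1,1} = 0
G(7) = mex{0,0,0} = 1
G(8) = mex{1,1,1} = 0
G(9) = mex{0,0,0,0} = 1
G(10) = mex{1,1,1,1} = 0
G(11) = mex{0,0,0,0} = 1
G(12) = mex{1,1,1,1} = 0
G(13) = mex{0,0,0,0} = 1
G(14) = mex{1,1,1,1} = 0
G(n+2) = G(n) holds for n = 0,…,8 (a full window of length max(S) = 9), so the sequence is purely periodic with period 2.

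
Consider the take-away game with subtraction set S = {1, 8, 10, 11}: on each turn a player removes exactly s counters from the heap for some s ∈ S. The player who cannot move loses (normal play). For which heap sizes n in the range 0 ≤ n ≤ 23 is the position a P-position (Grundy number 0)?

0, 2, 4, 6, 9, 18, 21, 23

n :  0  1  2  3  4  5  6  7  8  9 10 11 12 13 14 15 16 17 18 19 20 21 22 23
G :  0  1  0  1  0  1  0  1  2  0  1  2  3  2  3  2  3  2  0  1  2  0  1  0
P-positions are exactly the n with G(n) = 0.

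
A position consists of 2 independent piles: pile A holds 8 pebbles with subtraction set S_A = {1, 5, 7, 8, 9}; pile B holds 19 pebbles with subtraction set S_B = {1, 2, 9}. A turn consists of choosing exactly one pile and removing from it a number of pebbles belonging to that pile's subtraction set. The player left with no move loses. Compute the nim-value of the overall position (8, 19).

Pile A, S = {1, 5, 7, 8, 9}:
n : 0 1 2 3 4 5 6 7 8
G : 0 1 0 1 0 1 0 1 2
G_A(8) = 2.
Pile B, S = {1, 2, 9}:
G(0) = 0
G(1) = mex{0} = 1
G(2) = mex{1,0} = 2
G(3) = mex{2,1} = 0
G(4) = mex{0,2} = 1
G(5) = mex{1,0} = 2
G(6) = mex{2,1} = 0
G(7) = mex{0,2} = 1
G(8) = mex{1,0} = 2
G(9) = mex{2,1,0} = 3
G(10) = mex{3,2,1} = 0
G(11) = mex{0,3,2} = 1
G(12) = mex{1,0,0} = 2
G(13) = mex{2,1,1} = 0
G(14) = mex{0,2,2} = 1
G(15) = mex{1,0,0} = 2
G(16) = mex{2,1,1} = 0
G(17) = mex{0,2,2} = 1
G(18) = mex{1,0,3} = 2
G(19) = mex{2,1,0} = 3
G_B(19) = 3.
Combined Grundy value = 2 ⊕ 3 = 1.

1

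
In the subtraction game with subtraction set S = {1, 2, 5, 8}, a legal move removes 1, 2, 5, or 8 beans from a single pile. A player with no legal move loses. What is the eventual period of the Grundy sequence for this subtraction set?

n :  0  1  2  3  4  5  6  7  8  9 10 11 12 13 14
G :  0  1  2  0  1  2  0  1  2  0  1  2  0  1  2
G(n+3) = G(n) holds for n = 0,…,7 (a full window of length max(S) = 8), so the sequence is purely periodic with period 3.

3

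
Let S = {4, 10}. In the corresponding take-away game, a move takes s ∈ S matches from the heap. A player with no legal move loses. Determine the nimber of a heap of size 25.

2

G(0) = 0
G(1) = mex{} = 0
G(2) = mex{} = 0
G(3) = mex{} = 0
G(4) = mex{0} = 1
G(5) = mex{0} = 1
G(6) = mex{0} = 1
G(7) = mex{0} = 1
G(8) = mex{1} = 0
G(9) = mex{1} = 0
G(10) = mex{1,0} = 2
G(11) = mex{1,0} = 2
G(12) = mex{0,0} = 1
G(13) = mex{0,0} = 1
G(14) = mex{2,1} = 0
G(15) = mex{2,1} = 0
G(16) = mex{1,1} = 0
G(17) = mex{1,1} = 0
G(18) = mex{0,0} = 1
G(19) = mex{0,0} = 1
G(20) = mex{0,2} = 1
G(21) = mex{0,2} = 1
G(22) = mex{1,1} = 0
G(23) = mex{1,1} = 0
G(24) = mex{1,0} = 2
G(25) = mex{1,0} = 2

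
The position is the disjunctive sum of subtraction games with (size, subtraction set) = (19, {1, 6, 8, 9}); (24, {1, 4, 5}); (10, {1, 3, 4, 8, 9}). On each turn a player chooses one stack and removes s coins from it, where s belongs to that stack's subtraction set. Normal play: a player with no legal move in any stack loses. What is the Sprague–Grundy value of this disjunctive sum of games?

Stack A, S = {1, 6, 8, 9}:
n :  0  1  2  3  4  5  6  7  8  9 10 11 12 13 14 15 16 17 18 19
G :  0  1  0  1  0  1  2  0  1  2  3  2  3  2  0  1  2  0  1  0
G_A(19) = 0.
Stack B, S = {1, 4, 5}:
G(0) = 0
G(1) = mex{0} = 1
G(2) = mex{1} = 0
G(3) = mex{0} = 1
G(4) = mex{1,0} = 2
G(5) = mex{2,1,0} = 3
G(6) = mex{3,0,1} = 2
G(7) = mex{2,1,0} = 3
G(8) = mex{3,2,1} = 0
G(9) = mex{0,3,2} = 1
G(10) = mex{1,2,3} = 0
G(11) = mex{0,3,2} = 1
G(12) = mex{1,0,3} = 2
G(13) = mex{2,1,0} = 3
G(14) = mex{3,0,1} = 2
G(15) = mex{2,1,0} = 3
G(16) = mex{3,2,1} = 0
G(17) = mex{0,3,2} = 1
G(18) = mex{1,2,3} = 0
G(19) = mex{0,3,2} = 1
G(20) = mex{1,0,3} = 2
G(21) = mex{2,1,0} = 3
G(22) = mex{3,0,1} = 2
G(23) = mex{2,1,0} = 3
G(24) = mex{3,2,1} = 0
G_B(24) = 0.
Stack C, S = {1, 3, 4, 8, 9}:
n :  0  1  2  3  4  5  6  7  8  9 10
G :  0  1  0  1  2  3  2  0  1  4  3
G_C(10) = 3.
Combined Grundy value = 0 ⊕ 0 ⊕ 3 = 3.

3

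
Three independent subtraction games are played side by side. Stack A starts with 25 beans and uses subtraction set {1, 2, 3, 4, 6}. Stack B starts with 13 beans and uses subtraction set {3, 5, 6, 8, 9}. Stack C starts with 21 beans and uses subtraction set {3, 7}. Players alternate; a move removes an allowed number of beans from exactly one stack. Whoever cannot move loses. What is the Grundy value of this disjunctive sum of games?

Stack A, S = {1, 2, 3, 4, 6}:
n :  0  1  2  3  4  5  6  7  8  9 10 11 12 13 14 15 16 17 18 19 20 21 22 23 24 25
G :  0  1  2  3  4  0  1  2  3  4  0  1  2  3  4  0  1  2  3  4  0  1  2  3  4  0
G_A(25) = 0.
Stack B, S = {3, 5, 6, 8, 9}:
G(0) = 0
G(1) = mex{} = 0
G(2) = mex{} = 0
G(3) = mex{0} = 1
G(4) = mex{0} = 1
G(5) = mex{0,0} = 1
G(6) = mex{1,0,0} = 2
G(7) = mex{1,0,0} = 2
G(8) = mex{1,1,0,0} = 2
G(9) = mex{2,1,1,0,0} = 3
G(10) = mex{2,1,1,0,0} = 3
G(11) = mex{2,2,1,1,0} = 3
G(12) = mex{3,2,2,1,1} = 0
G(13) = mex{3,2,2,1,1} = 0
G_B(13) = 0.
Stack C, S = {3, 7}:
n :  0  1  2  3  4  5  6  7  8  9 10 11 12 13 14 15 16 17 18 19 20 21
G :  0  0  0  1  1  1  0  2  2  1  0  0  0  1  1  1  0  2  2  1  0  0
G_C(21) = 0.
Combined Grundy value = 0 ⊕ 0 ⊕ 0 = 0.

0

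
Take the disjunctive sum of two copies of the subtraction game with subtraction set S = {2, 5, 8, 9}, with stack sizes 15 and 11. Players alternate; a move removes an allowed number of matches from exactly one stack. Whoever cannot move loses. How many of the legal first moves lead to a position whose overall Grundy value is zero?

All stacks use S = {2, 5, 8, 9}:
G(0) = 0
G(1) = mex{} = 0
G(2) = mex{0} = 1
G(3) = mex{0} = 1
G(4) = mex{1} = 0
G(5) = mex{1,0} = 2
G(6) = mex{0,0} = 1
G(7) = mex{2,1} = 0
G(8) = mex{1,1,0} = 2
G(9) = mex{0,0,0,0} = 1
G(10) = mex{2,2,1,0} = 3
G(11) = mex{1,1,1,1} = 0
G(12) = mex{3,0,0,1} = 2
G(13) = mex{0,2,2,0} = 1
G(14) = mex{2,1,1,2} = 0
G(15) = mex{1,3,0,1} = 2
Stack A: G(15) = 2.
Stack B: G(11) = 0.
Combined Grundy value = 2 ⊕ 0 = 2.
A winning move leaves total XOR = 0, i.e. changes one component's Grundy value g to g ⊕ X where X is the current total.
Stack A: need g' = 2⊕2 = 0. Options: 15−2→G=1, 15−5→G=3, 15−8→G=0, 15−9→G=1. Hits: 1.
Stack B: need g' = 0⊕2 = 2. Options: 11−2→G=1, 11−5→G=1, 11−8→G=1, 11−9→G=1. Hits: 0.

1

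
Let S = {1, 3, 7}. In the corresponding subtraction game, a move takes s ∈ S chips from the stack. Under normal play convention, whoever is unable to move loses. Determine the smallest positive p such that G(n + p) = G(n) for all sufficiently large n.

n :  0  1  2  3  4  5  6  7  8  9 10 11 12 13 14
G :  0  1  0  1  0  1  0  1  0  1  0  1  0  1  0
G(n+2) = G(n) holds for n = 0,…,6 (a full window of length max(S) = 7), so the sequence is purely periodic with period 2.

2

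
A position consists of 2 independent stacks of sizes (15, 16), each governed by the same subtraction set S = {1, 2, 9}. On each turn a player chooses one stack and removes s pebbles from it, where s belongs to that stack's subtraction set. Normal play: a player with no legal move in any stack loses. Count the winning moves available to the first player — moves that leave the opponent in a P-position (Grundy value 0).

3

All stacks use S = {1, 2, 9}:
n :  0  1  2  3  4  5  6  7  8  9 10 11 12 13 14 15 16
G :  0  1  2  0  1  2  0  1  2  3  0  1  2  0  1  2  0
Stack A: G(15) = 2.
Stack B: G(16) = 0.
Combined Grundy value = 2 ⊕ 0 = 2.
A winning move leaves total XOR = 0, i.e. changes one component's Grundy value g to g ⊕ X where X is the current total.
Stack A: need g' = 2⊕2 = 0. Options: 15−1→G=1, 15−2→G=0, 15−9→G=0. Hits: 2.
Stack B: need g' = 0⊕2 = 2. Options: 16−1→G=2, 16−2→G=1, 16−9→G=1. Hits: 1.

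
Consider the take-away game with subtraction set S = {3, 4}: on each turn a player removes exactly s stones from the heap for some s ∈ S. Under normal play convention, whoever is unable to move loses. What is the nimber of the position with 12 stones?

G(0) = 0
G(1) = mex{} = 0
G(2) = mex{} = 0
G(3) = mex{0} = 1
G(4) = mex{0,0} = 1
G(5) = mex{0,0} = 1
G(6) = mex{1,0} = 2
G(7) = mex{1,1} = 0
G(8) = mex{1,1} = 0
G(9) = mex{2,1} = 0
G(10) = mex{0,2} = 1
G(11) = mex{0,0} = 1
G(12) = mex{0,0} = 1

1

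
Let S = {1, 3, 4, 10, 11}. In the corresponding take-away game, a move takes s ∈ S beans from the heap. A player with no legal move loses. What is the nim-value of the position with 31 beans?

G(0) = 0
G(1) = mex{0} = 1
G(2) = mex{1} = 0
G(3) = mex{0,0} = 1
G(4) = mex{1,1,0} = 2
G(5) = mex{2,0,1} = 3
G(6) = mex{3,1,0} = 2
G(7) = mex{2,2,1} = 0
G(8) = mex{0,3,2} = 1
G(9) = mex{1,2,3} = 0
G(10) = mex{0,0,2,0} = 1
G(11) = mex{1,1,0,1,0} = 2
G(12) = mex{2,0,1,0,1} = 3
G(13) = mex{3,1,0,1,0} = 2
G(14) = mex{2,2,1,2,1} = 0
G(15) = mex{0,3,2,3,2} = 1
G(16) = mex{1,2,3,2,3} = 0
G(17) = mex{0,0,2,0,2} = 1
G(18) = mex{1,1,0,1,0} = 2
G(19) = mex{2,0,1,0,1} = 3
G(20) = mex{3,1,0,1,0} = 2
G(21) = mex{2,2,1,2,1} = 0
G(22) = mex{0,3,2,3,2} = 1
G(23) = mex{1,2,3,2,3} = 0
G(24) = mex{0,0,2,0,2} = 1
G(25) = mex{1,1,0,1,0} = 2
G(26) = mex{2,0,1,0,1} = 3
G(27) = mex{3,1,0,1,0} = 2
G(28) = mex{2,2,1,2,1} = 0
G(29) = mex{0,3,2,3,2} = 1
G(30) = mex{1,2,3,2,3} = 0
G(31) = mex{0,0,2,0,2} = 1

1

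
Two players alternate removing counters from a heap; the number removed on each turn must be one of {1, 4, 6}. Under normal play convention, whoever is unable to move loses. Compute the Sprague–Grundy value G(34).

2

G(0) = 0
G(1) = mex{0} = 1
G(2) = mex{1} = 0
G(3) = mex{0} = 1
G(4) = mex{1,0} = 2
G(5) = mex{2,1} = 0
G(6) = mex{0,0,0} = 1
G(7) = mex{1,1,1} = 0
G(8) = mex{0,2,0} = 1
G(9) = mex{1,0,1} = 2
G(10) = mex{2,1,2} = 0
G(11) = mex{0,0,0} = 1
G(12) = mex{1,1,1} = 0
G(13) = mex{0,2,0} = 1
G(14) = mex{1,0,1} = 2
G(15) = mex{2,1,2} = 0
G(16) = mex{0,0,0} = 1
G(17) = mex{1,1,1} = 0
G(18) = mex{0,2,0} = 1
G(19) = mex{1,0,1} = 2
G(20) = mex{2,1,2} = 0
G(21) = mex{0,0,0} = 1
G(22) = mex{1,1,1} = 0
G(23) = mex{0,2,0} = 1
G(24) = mex{1,0,1} = 2
G(25) = mex{2,1,2} = 0
G(26) = mex{0,0,0} = 1
G(27) = mex{1,1,1} = 0
G(28) = mex{0,2,0} = 1
G(29) = mex{1,0,1} = 2
G(30) = mex{2,1,2} = 0
G(31) = mex{0,0,0} = 1
G(32) = mex{1,1,1} = 0
G(33) = mex{0,2,0} = 1
G(34) = mex{1,0,1} = 2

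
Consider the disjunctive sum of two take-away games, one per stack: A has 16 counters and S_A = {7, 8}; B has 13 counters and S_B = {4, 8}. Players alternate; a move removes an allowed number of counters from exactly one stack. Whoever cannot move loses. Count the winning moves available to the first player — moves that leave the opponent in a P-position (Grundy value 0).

0

Stack A, S = {7, 8}:
G(0) = 0
G(1) = mex{} = 0
G(2) = mex{} = 0
G(3) = mex{} = 0
G(4) = mex{} = 0
G(5) = mex{} = 0
G(6) = mex{} = 0
G(7) = mex{0} = 1
G(8) = mex{0,0} = 1
G(9) = mex{0,0} = 1
G(10) = mex{0,0} = 1
G(11) = mex{0,0} = 1
G(12) = mex{0,0} = 1
G(13) = mex{0,0} = 1
G(14) = mex{1,0} = 2
G(15) = mex{1,1} = 0
G(16) = mex{1,1} = 0
G_A(16) = 0.
Stack B, S = {4, 8}:
n :  0  1  2  3  4  5  6  7  8  9 10 11 12 13
G :  0  0  0  0  1  1  1  1  2  2  2  2  0  0
G_B(13) = 0.
Combined Grundy value = 0 ⊕ 0 = 0.
A winning move leaves total XOR = 0, i.e. changes one component's Grundy value g to g ⊕ X where X is the current total.
Stack A: target g' = 0⊕0 = 0, but every legal move changes the Grundy value (mex property), so 0 moves.
Stack B: target g' = 0⊕0 = 0, but every legal move changes the Grundy value (mex property), so 0 moves.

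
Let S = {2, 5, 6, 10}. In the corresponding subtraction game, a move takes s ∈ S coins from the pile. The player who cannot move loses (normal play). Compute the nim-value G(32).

G(0) = 0
G(1) = mex{} = 0
G(2) = mex{0} = 1
G(3) = mex{0} = 1
G(4) = mex{1} = 0
G(5) = mex{1,0} = 2
G(6) = mex{0,0,0} = 1
G(7) = mex{2,1,0} = 3
G(8) = mex{1,1,1} = 0
G(9) = mex{3,0,1} = 2
G(10) = mex{0,2,0,0} = 1
G(11) = mex{2,1,2,0} = 3
G(12) = mex{1,3,1,1} = 0
G(13) = mex{3,0,3,1} = 2
G(14) = mex{0,2,0,0} = 1
G(15) = mex{2,1,2,2} = 0
G(16) = mex{1,3,1,1} = 0
G(17) = mex{0,0,3,3} = 1
G(18) = mex{0,2,0,0} = 1
G(19) = mex{1,1,2,2} = 0
G(20) = mex{1,0,1,1} = 2
G(21) = mex{0,0,0,3} = 1
G(22) = mex{2,1,0,0} = 3
G(23) = mex{1,1,1,2} = 0
G(24) = mex{3,0,1,1} = 2
G(25) = mex{0,2,0,0} = 1
G(26) = mex{2,1,2,0} = 3
G(27) = mex{1,3,1,1} = 0
G(28) = mex{3,0,3,1} = 2
G(29) = mex{0,2,0,0} = 1
G(30) = mex{2,1,2,2} = 0
G(31) = mex{1,3,1,1} = 0
G(32) = mex{0,0,3,3} = 1

1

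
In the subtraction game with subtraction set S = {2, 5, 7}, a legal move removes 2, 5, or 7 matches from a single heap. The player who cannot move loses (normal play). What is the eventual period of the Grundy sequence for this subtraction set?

22

G(0) = 0
G(1) = mex{} = 0
G(2) = mex{0} = 1
G(3) = mex{0} = 1
G(4) = mex{1} = 0
G(5) = mex{1,0} = 2
G(6) = mex{0,0} = 1
G(7) = mex{2,1,0} = 3
G(8) = mex{1,1,0} = 2
G(9) = mex{3,0,1} = 2
G(10) = mex{2,2,1} = 0
G(11) = mex{2,1,0} = 3
G(12) = mex{0,3,2} = 1
G(13) = mex{3,2,1} = 0
G(14) = mex{1,2,3} = 0
G(15) = mex{0,0,2} = 1
G(16) = mex{0,3,2} = 1
G(17) = mex{1,1,0} = 2
G(18) = mex{1,0,3} = 2
G(19) = mex{2,0,1} = 3
G(20) = mex{2,1,0} = 3
G(21) = mex{3,1,0} = 2
G(22) = mex{3,2,1} = 0
G(23) = mex{2,2,1} = 0
G(24) = mex{0,3,2} = 1
G(25) = mex{0,3,2} = 1
G(26) = mex{1,2,3} = 0
G(27) = mex{1,0,3} = 2
G(28) = mex{0,0,2} = 1
G(29) = mex{2,1,0} = 3
G(30) = mex{1,1,0} = 2
G(31) = mex{3,0,1} = 2
G(32) = mex{2,2,1} = 0
G(33) = mex{2,1,0} = 3
G(34) = mex{0,3,2} = 1
G(35) = mex{3,2,1} = 0
G(36) = mex{1,2,3} = 0
G(37) = mex{0,0,2} = 1
G(38) = mex{0,3,2} = 1
G(39) = mex{1,1,0} = 2
G(40) = mex{1,0,3} = 2
G(41) = mex{2,0,1} = 3
G(42) = mex{2,1,0} = 3
G(43) = mex{3,1,0} = 2
G(44) = mex{3,2,1} = 0
G(45) = mex{2,2,1} = 0
G(n+22) = G(n) holds for n = 0,…,6 (a full window of length max(S) = 7), so the sequence is purely periodic with period 22.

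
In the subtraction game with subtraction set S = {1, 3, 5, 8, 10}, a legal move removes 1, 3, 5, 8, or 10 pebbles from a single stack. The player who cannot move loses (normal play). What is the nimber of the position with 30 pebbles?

n :  0  1  2  3  4  5  6  7  8  9 10 11 12 13 14 15 16 17 18 19 20 21 22 23 24 25 26 27 28 29 30
G :  0  1  0  1  0  1  0  1  2  3  2  3  2  0  1  0  1  0  1  0  1  2  3  2  3  2  0  1  0  1  0

0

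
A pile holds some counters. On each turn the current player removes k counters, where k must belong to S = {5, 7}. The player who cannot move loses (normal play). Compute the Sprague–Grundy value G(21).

1

G(0) = 0
G(1) = mex{} = 0
G(2) = mex{} = 0
G(3) = mex{} = 0
G(4) = mex{} = 0
G(5) = mex{0} = 1
G(6) = mex{0} = 1
G(7) = mex{0,0} = 1
G(8) = mex{0,0} = 1
G(9) = mex{0,0} = 1
G(10) = mex{1,0} = 2
G(11) = mex{1,0} = 2
G(12) = mex{1,1} = 0
G(13) = mex{1,1} = 0
G(14) = mex{1,1} = 0
G(15) = mex{2,1} = 0
G(16) = mex{2,1} = 0
G(17) = mex{0,2} = 1
G(18) = mex{0,2} = 1
G(19) = mex{0,0} = 1
G(20) = mex{0,0} = 1
G(21) = mex{0,0} = 1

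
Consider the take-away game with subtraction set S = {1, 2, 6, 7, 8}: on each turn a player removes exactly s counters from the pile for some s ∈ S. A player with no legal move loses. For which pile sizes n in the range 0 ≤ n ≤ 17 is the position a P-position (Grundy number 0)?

0, 3, 12, 15

n :  0  1  2  3  4  5  6  7  8  9 10 11 12 13 14 15 16 17
G :  0  1  2  0  1  2  3  4  5  3  4  5  0  1  2  0  1  2
P-positions are exactly the n with G(n) = 0.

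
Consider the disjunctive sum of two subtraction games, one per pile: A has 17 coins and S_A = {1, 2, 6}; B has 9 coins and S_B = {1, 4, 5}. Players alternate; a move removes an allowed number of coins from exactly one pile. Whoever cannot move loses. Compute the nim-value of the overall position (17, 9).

Pile A, S = {1, 2, 6}:
n :  0  1  2  3  4  5  6  7  8  9 10 11 12 13 14 15 16 17
G :  0  1  2  0  1  2  3  0  1  2  0  1  2  3  0  1  2  0
G_A(17) = 0.
Pile B, S = {1, 4, 5}:
n : 0 1 2 3 4 5 6 7 8 9
G : 0 1 0 1 2 3 2 3 0 1
G_B(9) = 1.
Combined Grundy value = 0 ⊕ 1 = 1.

1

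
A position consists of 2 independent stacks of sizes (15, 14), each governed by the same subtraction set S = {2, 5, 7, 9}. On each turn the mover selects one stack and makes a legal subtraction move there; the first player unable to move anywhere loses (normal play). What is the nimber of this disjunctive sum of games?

1

All stacks use S = {2, 5, 7, 9}:
G(0) = 0
G(1) = mex{} = 0
G(2) = mex{0} = 1
G(3) = mex{0} = 1
G(4) = mex{1} = 0
G(5) = mex{1,0} = 2
G(6) = mex{0,0} = 1
G(7) = mex{2,1,0} = 3
G(8) = mex{1,1,0} = 2
G(9) = mex{3,0,1,0} = 2
G(10) = mex{2,2,1,0} = 3
G(11) = mex{2,1,0,1} = 3
G(12) = mex{3,3,2,1} = 0
G(13) = mex{3,2,1,0} = 4
G(14) = mex{0,2,3,2} = 1
G(15) = mex{4,3,2,1} = 0
Stack A: G(15) = 0.
Stack B: G(14) = 1.
Combined Grundy value = 0 ⊕ 1 = 1.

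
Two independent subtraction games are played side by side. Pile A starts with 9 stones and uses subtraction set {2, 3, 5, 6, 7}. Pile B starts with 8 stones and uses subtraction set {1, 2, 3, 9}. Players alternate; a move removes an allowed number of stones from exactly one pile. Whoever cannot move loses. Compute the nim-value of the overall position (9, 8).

0

Pile A, S = {2, 3, 5, 6, 7}:
n : 0 1 2 3 4 5 6 7 8 9
G : 0 0 1 1 2 2 3 3 4 0
G_A(9) = 0.
Pile B, S = {1, 2, 3, 9}:
n : 0 1 2 3 4 5 6 7 8
G : 0 1 2 3 0 1 2 3 0
G_B(8) = 0.
Combined Grundy value = 0 ⊕ 0 = 0.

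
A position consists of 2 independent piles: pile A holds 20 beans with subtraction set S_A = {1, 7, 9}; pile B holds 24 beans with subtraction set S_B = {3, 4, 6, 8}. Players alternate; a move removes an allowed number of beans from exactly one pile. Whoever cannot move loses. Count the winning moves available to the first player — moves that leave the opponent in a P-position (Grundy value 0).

0

Pile A, S = {1, 7, 9}:
G(0) = 0
G(1) = mex{0} = 1
G(2) = mex{1} = 0
G(3) = mex{0} = 1
G(4) = mex{1} = 0
G(5) = mex{0} = 1
G(6) = mex{1} = 0
G(7) = mex{0,0} = 1
G(8) = mex{1,1} = 0
G(9) = mex{0,0,0} = 1
G(10) = mex{1,1,1} = 0
G(11) = mex{0,0,0} = 1
G(12) = mex{1,1,1} = 0
G(13) = mex{0,0,0} = 1
G(14) = mex{1,1,1} = 0
G(15) = mex{0,0,0} = 1
G(16) = mex{1,1,1} = 0
G(17) = mex{0,0,0} = 1
G(18) = mex{1,1,1} = 0
G(19) = mex{0,0,0} = 1
G(20) = mex{1,1,1} = 0
G_A(20) = 0.
Pile B, S = {3, 4, 6, 8}:
G(0) = 0
G(1) = mex{} = 0
G(2) = mex{} = 0
G(3) = mex{0} = 1
G(4) = mex{0,0} = 1
G(5) = mex{0,0} = 1
G(6) = mex{1,0,0} = 2
G(7) = mex{1,1,0} = 2
G(8) = mex{1,1,0,0} = 2
G(9) = mex{2,1,1,0} = 3
G(10) = mex{2,2,1,0} = 3
G(11) = mex{2,2,1,1} = 0
G(12) = mex{3,2,2,1} = 0
G(13) = mex{3,3,2,1} = 0
G(14) = mex{0,3,2,2} = 1
G(15) = mex{0,0,3,2} = 1
G(16) = mex{0,0,3,2} = 1
G(17) = mex{1,0,0,3} = 2
G(18) = mex{1,1,0,3} = 2
G(19) = mex{1,1,0,0} = 2
G(20) = mex{2,1,1,0} = 3
G(21) = mex{2,2,1,0} = 3
G(22) = mex{2,2,1,1} = 0
G(23) = mex{3,2,2,1} = 0
G(24) = mex{3,3,2,1} = 0
G_B(24) = 0.
Combined Grundy value = 0 ⊕ 0 = 0.
A winning move leaves total XOR = 0, i.e. changes one component's Grundy value g to g ⊕ X where X is the current total.
Pile A: target g' = 0⊕0 = 0, but every legal move changes the Grundy value (mex property), so 0 moves.
Pile B: target g' = 0⊕0 = 0, but every legal move changes the Grundy value (mex property), so 0 moves.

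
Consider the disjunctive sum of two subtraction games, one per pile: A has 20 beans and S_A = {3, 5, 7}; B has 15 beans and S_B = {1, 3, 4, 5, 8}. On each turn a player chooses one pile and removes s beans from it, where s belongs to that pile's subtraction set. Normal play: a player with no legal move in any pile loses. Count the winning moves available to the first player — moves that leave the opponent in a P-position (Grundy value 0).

Pile A, S = {3, 5, 7}:
G(0) = 0
G(1) = mex{} = 0
G(2) = mex{} = 0
G(3) = mex{0} = 1
G(4) = mex{0} = 1
G(5) = mex{0,0} = 1
G(6) = mex{1,0} = 2
G(7) = mex{1,0,0} = 2
G(8) = mex{1,1,0} = 2
G(9) = mex{2,1,0} = 3
G(10) = mex{2,1,1} = 0
G(11) = mex{2,2,1} = 0
G(12) = mex{3,2,1} = 0
G(13) = mex{0,2,2} = 1
G(14) = mex{0,3,2} = 1
G(15) = mex{0,0,2} = 1
G(16) = mex{1,0,3} = 2
G(17) = mex{1,0,0} = 2
G(18) = mex{1,1,0} = 2
G(19) = mex{2,1,0} = 3
G(20) = mex{2,1,1} = 0
G_A(20) = 0.
Pile B, S = {1, 3, 4, 5, 8}:
G(0) = 0
G(1) = mex{0} = 1
G(2) = mex{1} = 0
G(3) = mex{0,0} = 1
G(4) = mex{1,1,0} = 2
G(5) = mex{2,0,1,0} = 3
G(6) = mex{3,1,0,1} = 2
G(7) = mex{2,2,1,0} = 3
G(8) = mex{3,3,2,1,0} = 4
G(9) = mex{4,2,3,2,1} = 0
G(10) = mex{0,3,2,3,0} = 1
G(11) = mex{1,4,3,2,1} = 0
G(12) = mex{0,0,4,3,2} = 1
G(13) = mex{1,1,0,4,3} = 2
G(14) = mex{2,0,1,0,2} = 3
G(15) = mex{3,1,0,1,3} = 2
G_B(15) = 2.
Combined Grundy value = 0 ⊕ 2 = 2.
A winning move leaves total XOR = 0, i.e. changes one component's Grundy value g to g ⊕ X where X is the current total.
Pile A: need g' = 0⊕2 = 2. Options: 20−3→G=2, 20−5→G=1, 20−7→G=1. Hits: 1.
Pile B: need g' = 2⊕2 = 0. Options: 15−1→G=3, 15−3→G=1, 15−4→G=0, 15−5→G=1, 15−8→G=3. Hits: 1.

2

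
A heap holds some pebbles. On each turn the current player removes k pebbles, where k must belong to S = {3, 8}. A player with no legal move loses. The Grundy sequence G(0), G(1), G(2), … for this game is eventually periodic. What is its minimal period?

G(0) = 0
G(1) = mex{} = 0
G(2) = mex{} = 0
G(3) = mex{0} = 1
G(4) = mex{0} = 1
G(5) = mex{0} = 1
G(6) = mex{1} = 0
G(7) = mex{1} = 0
G(8) = mex{1,0} = 2
G(9) = mex{0,0} = 1
G(10) = mex{0,0} = 1
G(11) = mex{2,1} = 0
G(12) = mex{1,1} = 0
G(13) = mex{1,1} = 0
G(14) = mex{0,0} = 1
G(15) = mex{0,0} = 1
G(16) = mex{0,2} = 1
G(17) = mex{1,1} = 0
G(18) = mex{1,1} = 0
G(19) = mex{1,0} = 2
G(20) = mex{0,0} = 1
G(21) = mex{0,0} = 1
G(22) = mex{2,1} = 0
G(23) = mex{1,1} = 0
G(n+11) = G(n) holds for n = 0,…,7 (a full window of length max(S) = 8), so the sequence is purely periodic with period 11.

11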